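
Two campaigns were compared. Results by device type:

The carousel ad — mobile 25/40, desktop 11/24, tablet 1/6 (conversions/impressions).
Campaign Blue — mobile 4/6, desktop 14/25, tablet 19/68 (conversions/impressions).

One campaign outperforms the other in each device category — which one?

Mobile: the carousel ad 25/40 = 62.5%, Campaign Blue 4/6 = 66.7% → Campaign Blue
Desktop: the carousel ad 11/24 = 45.8%, Campaign Blue 14/25 = 56.0% → Campaign Blue
Tablet: the carousel ad 1/6 = 16.7%, Campaign Blue 19/68 = 27.9% → Campaign Blue
Campaign Blue has the higher rate in all 3 groups.

Campaign Blue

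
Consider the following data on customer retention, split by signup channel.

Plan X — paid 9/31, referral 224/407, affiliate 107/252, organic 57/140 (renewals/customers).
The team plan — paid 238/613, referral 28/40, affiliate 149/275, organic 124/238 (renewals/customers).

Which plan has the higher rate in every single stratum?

Paid: Plan X 9/31 = 29.0%, the team plan 238/613 = 38.8% → the team plan
Referral: Plan X 224/407 = 55.0%, the team plan 28/40 = 70.0% → the team plan
Affiliate: Plan X 107/252 = 42.5%, the team plan 149/275 = 54.2% → the team plan
Organic: Plan X 57/140 = 40.7%, the team plan 124/238 = 52.1% → the team plan
The team plan has the higher rate in all 4 groups.

the team plan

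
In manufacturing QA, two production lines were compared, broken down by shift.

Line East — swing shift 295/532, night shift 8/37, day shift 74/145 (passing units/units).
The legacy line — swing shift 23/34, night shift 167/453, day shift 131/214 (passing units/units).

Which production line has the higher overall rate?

Swing shift: Line East 295/532 = 55.5%, the legacy line 23/34 = 67.6% → the legacy line
Night shift: Line East 8/37 = 21.6%, the legacy line 167/453 = 36.9% → the legacy line
Day shift: Line East 74/145 = 51.0%, the legacy line 131/214 = 61.2% → the legacy line
Overall: Line East 377/714 = 52.8%, the legacy line 321/701 = 45.8% → Line East
(The legacy line wins every shift group but Line East wins overall — the legacy line's units skew toward the low-rate night shift group.)

Line East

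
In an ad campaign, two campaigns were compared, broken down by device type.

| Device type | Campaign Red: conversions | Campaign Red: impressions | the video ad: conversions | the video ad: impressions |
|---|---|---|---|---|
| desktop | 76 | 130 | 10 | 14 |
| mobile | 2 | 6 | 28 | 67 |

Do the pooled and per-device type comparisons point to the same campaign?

Desktop: Campaign Red 76/130 = 58.5%, the video ad 10/14 = 71.4% → the video ad
Mobile: Campaign Red 2/6 = 33.3%, the video ad 28/67 = 41.8% → the video ad
Overall: Campaign Red 78/136 = 57.4%, the video ad 38/81 = 46.9% → Campaign Red
The video ad wins each device group but Campaign Red wins overall — the comparison reverses. The video ad's impressions skew toward mobile, which has a lower base rate.

No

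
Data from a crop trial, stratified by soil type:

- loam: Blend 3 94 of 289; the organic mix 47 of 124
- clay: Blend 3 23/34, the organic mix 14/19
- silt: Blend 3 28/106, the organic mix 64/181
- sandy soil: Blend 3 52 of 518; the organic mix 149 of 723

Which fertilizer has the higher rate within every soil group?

the organic mix

Loam: Blend 3 94/289 = 32.5%, the organic mix 47/124 = 37.9% → the organic mix
Clay: Blend 3 23/34 = 67.6%, the organic mix 14/19 = 73.7% → the organic mix
Silt: Blend 3 28/106 = 26.4%, the organic mix 64/181 = 35.4% → the organic mix
Sandy soil: Blend 3 52/518 = 10.0%, the organic mix 149/723 = 20.6% → the organic mix
The organic mix has the higher rate in all 4 groups.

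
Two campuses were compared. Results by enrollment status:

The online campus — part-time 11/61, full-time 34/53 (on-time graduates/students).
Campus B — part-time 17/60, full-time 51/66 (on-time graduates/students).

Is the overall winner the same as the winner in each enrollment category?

Yes

Part-time: the online campus 11/61 = 18.0%, Campus B 17/60 = 28.3% → Campus B
Full-time: the online campus 34/53 = 64.2%, Campus B 51/66 = 77.3% → Campus B
Overall: the online campus 45/114 = 39.5%, Campus B 68/126 = 54.0% → Campus B
Campus B wins overall and in every enrollment group — no reversal.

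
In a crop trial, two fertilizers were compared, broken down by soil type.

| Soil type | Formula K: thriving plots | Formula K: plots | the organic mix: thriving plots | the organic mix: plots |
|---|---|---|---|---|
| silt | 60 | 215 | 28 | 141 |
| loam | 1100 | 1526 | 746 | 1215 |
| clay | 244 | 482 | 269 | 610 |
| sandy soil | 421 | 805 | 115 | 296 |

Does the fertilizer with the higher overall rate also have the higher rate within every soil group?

Yes

Silt: Formula K 60/215 = 27.9%, the organic mix 28/141 = 19.9% → Formula K
Loam: Formula K 1100/1526 = 72.1%, the organic mix 746/1215 = 61.4% → Formula K
Clay: Formula K 244/482 = 50.6%, the organic mix 269/610 = 44.1% → Formula K
Sandy soil: Formula K 421/805 = 52.3%, the organic mix 115/296 = 38.9% → Formula K
Overall: Formula K 1825/3028 = 60.3%, the organic mix 1158/2262 = 51.2% → Formula K
Formula K wins overall and in every soil group — no reversal.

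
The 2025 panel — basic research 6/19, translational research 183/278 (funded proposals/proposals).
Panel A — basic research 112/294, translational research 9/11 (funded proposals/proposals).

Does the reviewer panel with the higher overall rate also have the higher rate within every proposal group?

Basic research: the 2025 panel 6/19 = 31.6%, Panel A 112/294 = 38.1% → Panel A
Translational research: the 2025 panel 183/278 = 65.8%, Panel A 9/11 = 81.8% → Panel A
Overall: the 2025 panel 189/297 = 63.6%, Panel A 121/305 = 39.7% → the 2025 panel
Panel A wins each proposal group but the 2025 panel wins overall — the comparison reverses. Panel A's proposals skew toward basic research, which has a lower base rate.

No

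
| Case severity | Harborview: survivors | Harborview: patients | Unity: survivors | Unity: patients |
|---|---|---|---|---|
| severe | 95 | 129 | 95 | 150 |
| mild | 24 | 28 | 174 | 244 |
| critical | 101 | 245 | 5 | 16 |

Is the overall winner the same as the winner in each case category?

Severe: Harborview 95/129 = 73.6%, Unity 95/150 = 63.3% → Harborview
Mild: Harborview 24/28 = 85.7%, Unity 174/244 = 71.3% → Harborview
Critical: Harborview 101/245 = 41.2%, Unity 5/16 = 31.2% → Harborview
Overall: Harborview 220/402 = 54.7%, Unity 274/410 = 66.8% → Unity
Harborview wins each case group but Unity wins overall — the comparison reverses. Harborview's patients skew toward critical, which has a lower base rate.

No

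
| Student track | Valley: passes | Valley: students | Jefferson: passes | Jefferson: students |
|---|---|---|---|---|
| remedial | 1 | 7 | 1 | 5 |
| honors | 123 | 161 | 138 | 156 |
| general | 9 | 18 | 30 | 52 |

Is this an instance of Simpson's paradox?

No

Remedial: Valley 1/7 = 14.3%, Jefferson 1/5 = 20.0% → Jefferson
Honors: Valley 123/161 = 76.4%, Jefferson 138/156 = 88.5% → Jefferson
General: Valley 9/18 = 50.0%, Jefferson 30/52 = 57.7% → Jefferson
Overall: Valley 133/186 = 71.5%, Jefferson 169/213 = 79.3% → Jefferson
Jefferson wins overall and in every student group — no reversal.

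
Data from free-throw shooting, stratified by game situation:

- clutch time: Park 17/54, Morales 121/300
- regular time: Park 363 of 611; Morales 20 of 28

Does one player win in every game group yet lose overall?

Yes

Clutch time: Park 17/54 = 31.5%, Morales 121/300 = 40.3% → Morales
Regular time: Park 363/611 = 59.4%, Morales 20/28 = 71.4% → Morales
Overall: Park 380/665 = 57.1%, Morales 141/328 = 43.0% → Park
Morales wins each game group but Park wins overall — the comparison reverses. Morales's attempts skew toward clutch time, which has a lower base rate.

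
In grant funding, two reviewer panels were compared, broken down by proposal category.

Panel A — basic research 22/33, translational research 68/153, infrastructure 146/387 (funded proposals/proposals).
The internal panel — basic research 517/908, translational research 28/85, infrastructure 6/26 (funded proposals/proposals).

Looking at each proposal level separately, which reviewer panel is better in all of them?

Basic research: Panel A 22/33 = 66.7%, the internal panel 517/908 = 56.9% → Panel A
Translational research: Panel A 68/153 = 44.4%, the internal panel 28/85 = 32.9% → Panel A
Infrastructure: Panel A 146/387 = 37.7%, the internal panel 6/26 = 23.1% → Panel A
Panel A has the higher rate in all 3 groups.

Panel A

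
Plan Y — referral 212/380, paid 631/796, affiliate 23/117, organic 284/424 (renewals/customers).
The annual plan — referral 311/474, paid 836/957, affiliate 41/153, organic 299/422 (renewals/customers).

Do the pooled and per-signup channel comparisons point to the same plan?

Referral: Plan Y 212/380 = 55.8%, the annual plan 311/474 = 65.6% → the annual plan
Paid: Plan Y 631/796 = 79.3%, the annual plan 836/957 = 87.4% → the annual plan
Affiliate: Plan Y 23/117 = 19.7%, the annual plan 41/153 = 26.8% → the annual plan
Organic: Plan Y 284/424 = 67.0%, the annual plan 299/422 = 70.9% → the annual plan
Overall: Plan Y 1150/1717 = 67.0%, the annual plan 1487/2006 = 74.1% → the annual plan
The annual plan wins overall and in every signup group — no reversal.

Yes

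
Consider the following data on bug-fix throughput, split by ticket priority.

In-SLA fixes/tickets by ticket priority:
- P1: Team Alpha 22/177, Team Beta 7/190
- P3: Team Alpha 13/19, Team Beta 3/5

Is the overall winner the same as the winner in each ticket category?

P1: Team Alpha 22/177 = 12.4%, Team Beta 7/190 = 3.7% → Team Alpha
P3: Team Alpha 13/19 = 68.4%, Team Beta 3/5 = 60.0% → Team Alpha
Overall: Team Alpha 35/196 = 17.9%, Team Beta 10/195 = 5.1% → Team Alpha
Team Alpha wins overall and in every ticket group — no reversal.

Yes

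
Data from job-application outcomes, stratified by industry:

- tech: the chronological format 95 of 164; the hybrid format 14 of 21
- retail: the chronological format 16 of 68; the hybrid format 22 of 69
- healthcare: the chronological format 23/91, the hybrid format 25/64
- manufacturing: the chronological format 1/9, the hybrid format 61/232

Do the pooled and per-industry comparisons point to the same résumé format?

No

Tech: the chronological format 95/164 = 57.9%, the hybrid format 14/21 = 66.7% → the hybrid format
Retail: the chronological format 16/68 = 23.5%, the hybrid format 22/69 = 31.9% → the hybrid format
Healthcare: the chronological format 23/91 = 25.3%, the hybrid format 25/64 = 39.1% → the hybrid format
Manufacturing: the chronological format 1/9 = 11.1%, the hybrid format 61/232 = 26.3% → the hybrid format
Overall: the chronological format 135/332 = 40.7%, the hybrid format 122/386 = 31.6% → the chronological format
The hybrid format wins each industry group but the chronological format wins overall — the comparison reverses. The hybrid format's applications skew toward manufacturing, which has a lower base rate.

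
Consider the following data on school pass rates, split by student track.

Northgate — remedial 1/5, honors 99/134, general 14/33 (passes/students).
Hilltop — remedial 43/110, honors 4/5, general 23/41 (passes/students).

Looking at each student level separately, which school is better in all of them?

Hilltop

Remedial: Northgate 1/5 = 20.0%, Hilltop 43/110 = 39.1% → Hilltop
Honors: Northgate 99/134 = 73.9%, Hilltop 4/5 = 80.0% → Hilltop
General: Northgate 14/33 = 42.4%, Hilltop 23/41 = 56.1% → Hilltop
Hilltop has the higher rate in all 3 groups.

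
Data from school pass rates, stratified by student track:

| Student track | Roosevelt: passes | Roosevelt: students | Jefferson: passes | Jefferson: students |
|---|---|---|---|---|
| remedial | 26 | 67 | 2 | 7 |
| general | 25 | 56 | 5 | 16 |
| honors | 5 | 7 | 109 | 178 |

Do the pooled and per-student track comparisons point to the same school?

Remedial: Roosevelt 26/67 = 38.8%, Jefferson 2/7 = 28.6% → Roosevelt
General: Roosevelt 25/56 = 44.6%, Jefferson 5/16 = 31.2% → Roosevelt
Honors: Roosevelt 5/7 = 71.4%, Jefferson 109/178 = 61.2% → Roosevelt
Overall: Roosevelt 56/130 = 43.1%, Jefferson 116/201 = 57.7% → Jefferson
Roosevelt wins each student group but Jefferson wins overall — the comparison reverses. Roosevelt's students skew toward remedial, which has a lower base rate.

No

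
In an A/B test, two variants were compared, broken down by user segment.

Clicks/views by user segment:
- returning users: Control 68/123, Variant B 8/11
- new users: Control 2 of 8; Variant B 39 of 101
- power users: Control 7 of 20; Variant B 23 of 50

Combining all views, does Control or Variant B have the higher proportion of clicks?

Control

Returning users: Control 68/123 = 55.3%, Variant B 8/11 = 72.7% → Variant B
New users: Control 2/8 = 25.0%, Variant B 39/101 = 38.6% → Variant B
Power users: Control 7/20 = 35.0%, Variant B 23/50 = 46.0% → Variant B
Overall: Control 77/151 = 51.0%, Variant B 70/162 = 43.2% → Control
(Variant B wins every user group but Control wins overall — Variant B's views skew toward the low-rate new users group.)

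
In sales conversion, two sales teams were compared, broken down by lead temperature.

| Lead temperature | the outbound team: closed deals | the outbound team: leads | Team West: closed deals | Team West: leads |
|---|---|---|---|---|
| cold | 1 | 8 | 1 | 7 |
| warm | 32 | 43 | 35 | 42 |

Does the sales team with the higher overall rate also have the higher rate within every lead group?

Cold: the outbound team 1/8 = 12.5%, Team West 1/7 = 14.3% → Team West
Warm: the outbound team 32/43 = 74.4%, Team West 35/42 = 83.3% → Team West
Overall: the outbound team 33/51 = 64.7%, Team West 36/49 = 73.5% → Team West
Team West wins overall and in every lead group — no reversal.

Yes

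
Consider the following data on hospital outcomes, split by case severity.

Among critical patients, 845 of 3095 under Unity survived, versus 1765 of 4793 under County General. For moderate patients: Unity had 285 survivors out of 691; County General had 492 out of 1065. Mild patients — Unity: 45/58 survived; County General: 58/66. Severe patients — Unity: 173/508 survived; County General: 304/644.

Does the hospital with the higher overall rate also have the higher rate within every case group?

Yes

Critical: Unity 845/3095 = 27.3%, County General 1765/4793 = 36.8% → County General
Moderate: Unity 285/691 = 41.2%, County General 492/1065 = 46.2% → County General
Mild: Unity 45/58 = 77.6%, County General 58/66 = 87.9% → County General
Severe: Unity 173/508 = 34.1%, County General 304/644 = 47.2% → County General
Overall: Unity 1348/4352 = 31.0%, County General 2619/6568 = 39.9% → County General
County General wins overall and in every case group — no reversal.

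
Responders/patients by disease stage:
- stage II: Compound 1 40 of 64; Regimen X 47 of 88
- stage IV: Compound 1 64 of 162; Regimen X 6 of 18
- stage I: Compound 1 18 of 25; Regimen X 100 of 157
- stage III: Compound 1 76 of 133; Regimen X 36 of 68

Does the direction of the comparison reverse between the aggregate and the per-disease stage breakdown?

Stage II: Compound 1 40/64 = 62.5%, Regimen X 47/88 = 53.4% → Compound 1
Stage IV: Compound 1 64/162 = 39.5%, Regimen X 6/18 = 33.3% → Compound 1
Stage I: Compound 1 18/25 = 72.0%, Regimen X 100/157 = 63.7% → Compound 1
Stage III: Compound 1 76/133 = 57.1%, Regimen X 36/68 = 52.9% → Compound 1
Overall: Compound 1 198/384 = 51.6%, Regimen X 189/331 = 57.1% → Regimen X
Compound 1 wins each disease group but Regimen X wins overall — the comparison reverses. Compound 1's patients skew toward stage IV, which has a lower base rate.

Yes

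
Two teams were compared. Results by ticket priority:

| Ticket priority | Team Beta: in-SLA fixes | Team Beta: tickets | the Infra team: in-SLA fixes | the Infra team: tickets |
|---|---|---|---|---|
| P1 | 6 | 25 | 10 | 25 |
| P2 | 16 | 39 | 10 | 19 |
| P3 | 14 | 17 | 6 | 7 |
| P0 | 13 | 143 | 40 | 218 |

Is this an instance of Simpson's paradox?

P1: Team Beta 6/25 = 24.0%, the Infra team 10/25 = 40.0% → the Infra team
P2: Team Beta 16/39 = 41.0%, the Infra team 10/19 = 52.6% → the Infra team
P3: Team Beta 14/17 = 82.4%, the Infra team 6/7 = 85.7% → the Infra team
P0: Team Beta 13/143 = 9.1%, the Infra team 40/218 = 18.3% → the Infra team
Overall: Team Beta 49/224 = 21.9%, the Infra team 66/269 = 24.5% → the Infra team
The Infra team wins overall and in every ticket group — no reversal.

No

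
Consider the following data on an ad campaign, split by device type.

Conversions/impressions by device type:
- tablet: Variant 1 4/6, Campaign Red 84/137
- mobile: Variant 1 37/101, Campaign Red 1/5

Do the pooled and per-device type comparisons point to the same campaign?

Tablet: Variant 1 4/6 = 66.7%, Campaign Red 84/137 = 61.3% → Variant 1
Mobile: Variant 1 37/101 = 36.6%, Campaign Red 1/5 = 20.0% → Variant 1
Overall: Variant 1 41/107 = 38.3%, Campaign Red 85/142 = 59.9% → Campaign Red
Variant 1 wins each device group but Campaign Red wins overall — the comparison reverses. Variant 1's impressions skew toward mobile, which has a lower base rate.

No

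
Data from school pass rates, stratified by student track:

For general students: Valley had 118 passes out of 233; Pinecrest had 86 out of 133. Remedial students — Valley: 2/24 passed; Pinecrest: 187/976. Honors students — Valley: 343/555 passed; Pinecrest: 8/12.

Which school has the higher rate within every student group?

Pinecrest

General: Valley 118/233 = 50.6%, Pinecrest 86/133 = 64.7% → Pinecrest
Remedial: Valley 2/24 = 8.3%, Pinecrest 187/976 = 19.2% → Pinecrest
Honors: Valley 343/555 = 61.8%, Pinecrest 8/12 = 66.7% → Pinecrest
Pinecrest has the higher rate in all 3 groups.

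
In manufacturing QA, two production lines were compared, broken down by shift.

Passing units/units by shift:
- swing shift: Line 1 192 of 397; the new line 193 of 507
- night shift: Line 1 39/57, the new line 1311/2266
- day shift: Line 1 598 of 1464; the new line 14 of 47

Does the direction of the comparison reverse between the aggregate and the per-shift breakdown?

Yes

Swing shift: Line 1 192/397 = 48.4%, the new line 193/507 = 38.1% → Line 1
Night shift: Line 1 39/57 = 68.4%, the new line 1311/2266 = 57.9% → Line 1
Day shift: Line 1 598/1464 = 40.8%, the new line 14/47 = 29.8% → Line 1
Overall: Line 1 829/1918 = 43.2%, the new line 1518/2820 = 53.8% → the new line
Line 1 wins each shift group but the new line wins overall — the comparison reverses. Line 1's units skew toward day shift, which has a lower base rate.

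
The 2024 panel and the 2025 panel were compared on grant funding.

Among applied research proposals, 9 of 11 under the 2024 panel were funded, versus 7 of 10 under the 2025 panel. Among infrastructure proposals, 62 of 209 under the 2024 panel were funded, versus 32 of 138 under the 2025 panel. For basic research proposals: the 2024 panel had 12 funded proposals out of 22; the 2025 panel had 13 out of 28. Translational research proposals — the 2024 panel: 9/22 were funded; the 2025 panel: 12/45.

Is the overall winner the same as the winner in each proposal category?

Yes

Applied research: the 2024 panel 9/11 = 81.8%, the 2025 panel 7/10 = 70.0% → the 2024 panel
Infrastructure: the 2024 panel 62/209 = 29.7%, the 2025 panel 32/138 = 23.2% → the 2024 panel
Basic research: the 2024 panel 12/22 = 54.5%, the 2025 panel 13/28 = 46.4% → the 2024 panel
Translational research: the 2024 panel 9/22 = 40.9%, the 2025 panel 12/45 = 26.7% → the 2024 panel
Overall: the 2024 panel 92/264 = 34.8%, the 2025 panel 64/221 = 29.0% → the 2024 panel
The 2024 panel wins overall and in every proposal group — no reversal.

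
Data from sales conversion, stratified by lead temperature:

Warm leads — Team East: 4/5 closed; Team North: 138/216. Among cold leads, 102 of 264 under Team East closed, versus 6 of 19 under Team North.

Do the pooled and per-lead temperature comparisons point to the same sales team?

No

Warm: Team East 4/5 = 80.0%, Team North 138/216 = 63.9% → Team East
Cold: Team East 102/264 = 38.6%, Team North 6/19 = 31.6% → Team East
Overall: Team East 106/269 = 39.4%, Team North 144/235 = 61.3% → Team North
Team East wins each lead group but Team North wins overall — the comparison reverses. Team East's leads skew toward cold, which has a lower base rate.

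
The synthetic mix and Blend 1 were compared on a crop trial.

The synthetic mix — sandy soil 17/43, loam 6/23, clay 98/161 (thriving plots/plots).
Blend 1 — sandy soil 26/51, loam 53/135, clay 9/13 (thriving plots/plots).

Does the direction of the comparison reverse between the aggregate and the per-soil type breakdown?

Yes

Sandy soil: the synthetic mix 17/43 = 39.5%, Blend 1 26/51 = 51.0% → Blend 1
Loam: the synthetic mix 6/23 = 26.1%, Blend 1 53/135 = 39.3% → Blend 1
Clay: the synthetic mix 98/161 = 60.9%, Blend 1 9/13 = 69.2% → Blend 1
Overall: the synthetic mix 121/227 = 53.3%, Blend 1 88/199 = 44.2% → the synthetic mix
Blend 1 wins each soil group but the synthetic mix wins overall — the comparison reverses. Blend 1's plots skew toward loam, which has a lower base rate.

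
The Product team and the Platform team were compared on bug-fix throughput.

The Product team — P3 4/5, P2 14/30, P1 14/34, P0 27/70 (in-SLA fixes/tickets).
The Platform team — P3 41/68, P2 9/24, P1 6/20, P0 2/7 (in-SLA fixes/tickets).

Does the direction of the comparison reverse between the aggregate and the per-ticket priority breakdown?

P3: the Product team 4/5 = 80.0%, the Platform team 41/68 = 60.3% → the Product team
P2: the Product team 14/30 = 46.7%, the Platform team 9/24 = 37.5% → the Product team
P1: the Product team 14/34 = 41.2%, the Platform team 6/20 = 30.0% → the Product team
P0: the Product team 27/70 = 38.6%, the Platform team 2/7 = 28.6% → the Product team
Overall: the Product team 59/139 = 42.4%, the Platform team 58/119 = 48.7% → the Platform team
The Product team wins each ticket group but the Platform team wins overall — the comparison reverses. The Product team's tickets skew toward P0, which has a lower base rate.

Yes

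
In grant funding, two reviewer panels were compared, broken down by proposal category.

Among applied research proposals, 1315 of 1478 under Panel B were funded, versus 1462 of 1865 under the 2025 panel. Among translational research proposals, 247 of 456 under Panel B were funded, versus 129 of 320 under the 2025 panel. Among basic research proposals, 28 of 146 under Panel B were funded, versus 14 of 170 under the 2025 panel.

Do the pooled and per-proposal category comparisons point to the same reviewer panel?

Yes

Applied research: Panel B 1315/1478 = 89.0%, the 2025 panel 1462/1865 = 78.4% → Panel B
Translational research: Panel B 247/456 = 54.2%, the 2025 panel 129/320 = 40.3% → Panel B
Basic research: Panel B 28/146 = 19.2%, the 2025 panel 14/170 = 8.2% → Panel B
Overall: Panel B 1590/2080 = 76.4%, the 2025 panel 1605/2355 = 68.2% → Panel B
Panel B wins overall and in every proposal group — no reversal.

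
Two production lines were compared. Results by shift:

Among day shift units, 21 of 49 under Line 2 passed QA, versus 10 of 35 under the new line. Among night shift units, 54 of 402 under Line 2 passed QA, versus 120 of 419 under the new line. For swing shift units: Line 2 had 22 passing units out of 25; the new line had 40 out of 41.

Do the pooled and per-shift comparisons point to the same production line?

Day shift: Line 2 21/49 = 42.9%, the new line 10/35 = 28.6% → Line 2
Night shift: Line 2 54/402 = 13.4%, the new line 120/419 = 28.6% → the new line
Swing shift: Line 2 22/25 = 88.0%, the new line 40/41 = 97.6% → the new line
Overall: Line 2 97/476 = 20.4%, the new line 170/495 = 34.3% → the new line
Neither sweeps: Line 2 wins 1 of 3 groups, the new line wins 2. The new line wins overall but not every group — no Simpson reversal.

No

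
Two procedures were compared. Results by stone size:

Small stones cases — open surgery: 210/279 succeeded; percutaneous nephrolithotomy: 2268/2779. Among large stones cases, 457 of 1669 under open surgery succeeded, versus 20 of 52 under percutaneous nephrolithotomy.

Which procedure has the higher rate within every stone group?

Small stones: open surgery 210/279 = 75.3%, percutaneous nephrolithotomy 2268/2779 = 81.6% → percutaneous nephrolithotomy
Large stones: open surgery 457/1669 = 27.4%, percutaneous nephrolithotomy 20/52 = 38.5% → percutaneous nephrolithotomy
Percutaneous nephrolithotomy has the higher rate in both groups.

percutaneous nephrolithotomy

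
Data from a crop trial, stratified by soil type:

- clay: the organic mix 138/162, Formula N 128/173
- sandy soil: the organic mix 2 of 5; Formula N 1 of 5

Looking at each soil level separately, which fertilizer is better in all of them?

the organic mix

Clay: the organic mix 138/162 = 85.2%, Formula N 128/173 = 74.0% → the organic mix
Sandy soil: the organic mix 2/5 = 40.0%, Formula N 1/5 = 20.0% → the organic mix
The organic mix has the higher rate in both groups.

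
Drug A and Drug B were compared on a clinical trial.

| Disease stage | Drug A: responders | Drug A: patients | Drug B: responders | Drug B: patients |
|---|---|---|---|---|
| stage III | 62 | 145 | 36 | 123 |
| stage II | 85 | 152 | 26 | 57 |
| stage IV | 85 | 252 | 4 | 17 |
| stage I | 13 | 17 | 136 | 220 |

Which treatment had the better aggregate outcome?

Stage III: Drug A 62/145 = 42.8%, Drug B 36/123 = 29.3% → Drug A
Stage II: Drug A 85/152 = 55.9%, Drug B 26/57 = 45.6% → Drug A
Stage IV: Drug A 85/252 = 33.7%, Drug B 4/17 = 23.5% → Drug A
Stage I: Drug A 13/17 = 76.5%, Drug B 136/220 = 61.8% → Drug A
Overall: Drug A 245/566 = 43.3%, Drug B 202/417 = 48.4% → Drug B
(Drug A wins every disease group but Drug B wins overall — Drug A's patients skew toward the low-rate stage IV group.)

Drug B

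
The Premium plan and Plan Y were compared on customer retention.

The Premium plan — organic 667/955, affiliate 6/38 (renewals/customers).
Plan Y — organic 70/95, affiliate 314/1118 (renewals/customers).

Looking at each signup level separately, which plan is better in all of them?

Organic: the Premium plan 667/955 = 69.8%, Plan Y 70/95 = 73.7% → Plan Y
Affiliate: the Premium plan 6/38 = 15.8%, Plan Y 314/1118 = 28.1% → Plan Y
Plan Y has the higher rate in both groups.

Plan Y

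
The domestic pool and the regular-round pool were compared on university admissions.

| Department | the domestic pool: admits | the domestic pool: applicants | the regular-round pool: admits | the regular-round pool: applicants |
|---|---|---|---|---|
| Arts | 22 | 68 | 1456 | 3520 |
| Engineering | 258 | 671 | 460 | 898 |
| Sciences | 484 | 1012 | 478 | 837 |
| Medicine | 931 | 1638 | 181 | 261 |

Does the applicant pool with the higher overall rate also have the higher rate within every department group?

Arts: the domestic pool 22/68 = 32.4%, the regular-round pool 1456/3520 = 41.4% → the regular-round pool
Engineering: the domestic pool 258/671 = 38.5%, the regular-round pool 460/898 = 51.2% → the regular-round pool
Sciences: the domestic pool 484/1012 = 47.8%, the regular-round pool 478/837 = 57.1% → the regular-round pool
Medicine: the domestic pool 931/1638 = 56.8%, the regular-round pool 181/261 = 69.3% → the regular-round pool
Overall: the domestic pool 1695/3389 = 50.0%, the regular-round pool 2575/5516 = 46.7% → the domestic pool
The regular-round pool wins each department group but the domestic pool wins overall — the comparison reverses. The regular-round pool's applicants skew toward Arts, which has a lower base rate.

No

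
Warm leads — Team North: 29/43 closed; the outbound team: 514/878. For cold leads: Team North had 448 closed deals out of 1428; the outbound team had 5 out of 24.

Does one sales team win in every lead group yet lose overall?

Warm: Team North 29/43 = 67.4%, the outbound team 514/878 = 58.5% → Team North
Cold: Team North 448/1428 = 31.4%, the outbound team 5/24 = 20.8% → Team North
Overall: Team North 477/1471 = 32.4%, the outbound team 519/902 = 57.5% → the outbound team
Team North wins each lead group but the outbound team wins overall — the comparison reverses. Team North's leads skew toward cold, which has a lower base rate.

Yes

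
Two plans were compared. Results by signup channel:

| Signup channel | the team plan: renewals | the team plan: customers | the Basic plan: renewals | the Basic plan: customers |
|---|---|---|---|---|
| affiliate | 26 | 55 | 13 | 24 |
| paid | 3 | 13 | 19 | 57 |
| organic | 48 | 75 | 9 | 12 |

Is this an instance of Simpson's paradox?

Affiliate: the team plan 26/55 = 47.3%, the Basic plan 13/24 = 54.2% → the Basic plan
Paid: the team plan 3/13 = 23.1%, the Basic plan 19/57 = 33.3% → the Basic plan
Organic: the team plan 48/75 = 64.0%, the Basic plan 9/12 = 75.0% → the Basic plan
Overall: the team plan 77/143 = 53.8%, the Basic plan 41/93 = 44.1% → the team plan
The Basic plan wins each signup group but the team plan wins overall — the comparison reverses. The Basic plan's customers skew toward paid, which has a lower base rate.

Yes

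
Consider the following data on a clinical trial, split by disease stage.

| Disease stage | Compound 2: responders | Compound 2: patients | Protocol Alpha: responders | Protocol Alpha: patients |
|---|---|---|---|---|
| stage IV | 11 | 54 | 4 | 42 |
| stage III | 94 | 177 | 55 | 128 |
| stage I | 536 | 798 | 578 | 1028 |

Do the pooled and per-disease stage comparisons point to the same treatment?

Yes

Stage IV: Compound 2 11/54 = 20.4%, Protocol Alpha 4/42 = 9.5% → Compound 2
Stage III: Compound 2 94/177 = 53.1%, Protocol Alpha 55/128 = 43.0% → Compound 2
Stage I: Compound 2 536/798 = 67.2%, Protocol Alpha 578/1028 = 56.2% → Compound 2
Overall: Compound 2 641/1029 = 62.3%, Protocol Alpha 637/1198 = 53.2% → Compound 2
Compound 2 wins overall and in every disease group — no reversal.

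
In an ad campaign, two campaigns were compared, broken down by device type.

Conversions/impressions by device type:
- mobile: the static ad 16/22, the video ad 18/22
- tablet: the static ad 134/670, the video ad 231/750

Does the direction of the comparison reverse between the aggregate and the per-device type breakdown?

Mobile: the static ad 16/22 = 72.7%, the video ad 18/22 = 81.8% → the video ad
Tablet: the static ad 134/670 = 20.0%, the video ad 231/750 = 30.8% → the video ad
Overall: the static ad 150/692 = 21.7%, the video ad 249/772 = 32.3% → the video ad
The video ad wins overall and in every device group — no reversal.

No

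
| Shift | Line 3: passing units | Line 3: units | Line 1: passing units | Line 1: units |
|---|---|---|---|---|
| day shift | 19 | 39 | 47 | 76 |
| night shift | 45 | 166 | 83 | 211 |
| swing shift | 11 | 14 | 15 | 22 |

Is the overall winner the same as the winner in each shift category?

Day shift: Line 3 19/39 = 48.7%, Line 1 47/76 = 61.8% → Line 1
Night shift: Line 3 45/166 = 27.1%, Line 1 83/211 = 39.3% → Line 1
Swing shift: Line 3 11/14 = 78.6%, Line 1 15/22 = 68.2% → Line 3
Overall: Line 3 75/219 = 34.2%, Line 1 145/309 = 46.9% → Line 1
Neither sweeps: Line 3 wins 1 of 3 groups, Line 1 wins 2. Line 1 wins overall but not every group — no Simpson reversal.

No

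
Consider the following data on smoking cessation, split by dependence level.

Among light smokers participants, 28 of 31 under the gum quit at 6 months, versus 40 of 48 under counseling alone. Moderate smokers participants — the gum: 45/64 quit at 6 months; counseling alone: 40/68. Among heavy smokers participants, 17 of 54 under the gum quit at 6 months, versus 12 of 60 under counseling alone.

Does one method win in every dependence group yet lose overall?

No

Light smokers: the gum 28/31 = 90.3%, counseling alone 40/48 = 83.3% → the gum
Moderate smokers: the gum 45/64 = 70.3%, counseling alone 40/68 = 58.8% → the gum
Heavy smokers: the gum 17/54 = 31.5%, counseling alone 12/60 = 20.0% → the gum
Overall: the gum 90/149 = 60.4%, counseling alone 92/176 = 52.3% → the gum
The gum wins overall and in every dependence group — no reversal.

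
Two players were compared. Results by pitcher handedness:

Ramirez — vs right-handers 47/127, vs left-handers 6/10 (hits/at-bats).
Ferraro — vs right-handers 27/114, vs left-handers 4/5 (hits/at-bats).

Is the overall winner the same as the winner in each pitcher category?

No

Vs right-handers: Ramirez 47/127 = 37.0%, Ferraro 27/114 = 23.7% → Ramirez
Vs left-handers: Ramirez 6/10 = 60.0%, Ferraro 4/5 = 80.0% → Ferraro
Overall: Ramirez 53/137 = 38.7%, Ferraro 31/119 = 26.1% → Ramirez
Neither sweeps: Ramirez wins 1 of 2 groups, Ferraro wins 1. Ramirez wins overall but not every group — no Simpson reversal.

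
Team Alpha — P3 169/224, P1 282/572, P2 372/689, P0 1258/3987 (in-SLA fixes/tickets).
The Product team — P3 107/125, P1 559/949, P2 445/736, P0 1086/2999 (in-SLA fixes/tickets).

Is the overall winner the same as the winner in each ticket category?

Yes

P3: Team Alpha 169/224 = 75.4%, the Product team 107/125 = 85.6% → the Product team
P1: Team Alpha 282/572 = 49.3%, the Product team 559/949 = 58.9% → the Product team
P2: Team Alpha 372/689 = 54.0%, the Product team 445/736 = 60.5% → the Product team
P0: Team Alpha 1258/3987 = 31.6%, the Product team 1086/2999 = 36.2% → the Product team
Overall: Team Alpha 2081/5472 = 38.0%, the Product team 2197/4809 = 45.7% → the Product team
The Product team wins overall and in every ticket group — no reversal.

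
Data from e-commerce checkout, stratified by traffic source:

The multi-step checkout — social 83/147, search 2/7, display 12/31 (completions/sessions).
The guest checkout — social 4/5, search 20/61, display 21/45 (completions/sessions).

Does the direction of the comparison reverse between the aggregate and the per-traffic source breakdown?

Yes

Social: the multi-step checkout 83/147 = 56.5%, the guest checkout 4/5 = 80.0% → the guest checkout
Search: the multi-step checkout 2/7 = 28.6%, the guest checkout 20/61 = 32.8% → the guest checkout
Display: the multi-step checkout 12/31 = 38.7%, the guest checkout 21/45 = 46.7% → the guest checkout
Overall: the multi-step checkout 97/185 = 52.4%, the guest checkout 45/111 = 40.5% → the multi-step checkout
The guest checkout wins each traffic group but the multi-step checkout wins overall — the comparison reverses. The guest checkout's sessions skew toward search, which has a lower base rate.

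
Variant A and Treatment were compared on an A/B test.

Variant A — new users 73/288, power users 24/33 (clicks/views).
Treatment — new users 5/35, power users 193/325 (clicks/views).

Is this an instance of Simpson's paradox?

Yes

New users: Variant A 73/288 = 25.3%, Treatment 5/35 = 14.3% → Variant A
Power users: Variant A 24/33 = 72.7%, Treatment 193/325 = 59.4% → Variant A
Overall: Variant A 97/321 = 30.2%, Treatment 198/360 = 55.0% → Treatment
Variant A wins each user group but Treatment wins overall — the comparison reverses. Variant A's views skew toward new users, which has a lower base rate.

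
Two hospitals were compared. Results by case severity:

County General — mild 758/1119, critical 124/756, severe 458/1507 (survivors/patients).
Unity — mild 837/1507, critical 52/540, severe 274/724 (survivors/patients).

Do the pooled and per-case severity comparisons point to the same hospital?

Mild: County General 758/1119 = 67.7%, Unity 837/1507 = 55.5% → County General
Critical: County General 124/756 = 16.4%, Unity 52/540 = 9.6% → County General
Severe: County General 458/1507 = 30.4%, Unity 274/724 = 37.8% → Unity
Overall: County General 1340/3382 = 39.6%, Unity 1163/2771 = 42.0% → Unity
Neither sweeps: County General wins 2 of 3 groups, Unity wins 1. Unity wins overall but not every group — no Simpson reversal.

No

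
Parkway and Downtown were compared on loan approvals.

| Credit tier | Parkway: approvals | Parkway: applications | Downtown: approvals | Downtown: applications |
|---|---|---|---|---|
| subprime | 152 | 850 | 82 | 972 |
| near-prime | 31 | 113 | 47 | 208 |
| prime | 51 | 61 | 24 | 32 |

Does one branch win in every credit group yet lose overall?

Subprime: Parkway 152/850 = 17.9%, Downtown 82/972 = 8.4% → Parkway
Near-prime: Parkway 31/113 = 27.4%, Downtown 47/208 = 22.6% → Parkway
Prime: Parkway 51/61 = 83.6%, Downtown 24/32 = 75.0% → Parkway
Overall: Parkway 234/1024 = 22.9%, Downtown 153/1212 = 12.6% → Parkway
Parkway wins overall and in every credit group — no reversal.

No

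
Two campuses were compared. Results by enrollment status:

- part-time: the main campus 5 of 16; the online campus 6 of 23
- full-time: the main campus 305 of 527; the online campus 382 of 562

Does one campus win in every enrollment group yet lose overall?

Part-time: the main campus 5/16 = 31.2%, the online campus 6/23 = 26.1% → the main campus
Full-time: the main campus 305/527 = 57.9%, the online campus 382/562 = 68.0% → the online campus
Overall: the main campus 310/543 = 57.1%, the online campus 388/585 = 66.3% → the online campus
Neither sweeps: the main campus wins 1 of 2 groups, the online campus wins 1. The online campus wins overall but not every group — no Simpson reversal.

No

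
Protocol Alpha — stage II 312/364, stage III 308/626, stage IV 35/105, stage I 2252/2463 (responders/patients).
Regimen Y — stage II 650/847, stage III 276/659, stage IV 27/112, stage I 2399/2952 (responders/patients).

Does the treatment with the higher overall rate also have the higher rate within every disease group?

Yes

Stage II: Protocol Alpha 312/364 = 85.7%, Regimen Y 650/847 = 76.7% → Protocol Alpha
Stage III: Protocol Alpha 308/626 = 49.2%, Regimen Y 276/659 = 41.9% → Protocol Alpha
Stage IV: Protocol Alpha 35/105 = 33.3%, Regimen Y 27/112 = 24.1% → Protocol Alpha
Stage I: Protocol Alpha 2252/2463 = 91.4%, Regimen Y 2399/2952 = 81.3% → Protocol Alpha
Overall: Protocol Alpha 2907/3558 = 81.7%, Regimen Y 3352/4570 = 73.3% → Protocol Alpha
Protocol Alpha wins overall and in every disease group — no reversal.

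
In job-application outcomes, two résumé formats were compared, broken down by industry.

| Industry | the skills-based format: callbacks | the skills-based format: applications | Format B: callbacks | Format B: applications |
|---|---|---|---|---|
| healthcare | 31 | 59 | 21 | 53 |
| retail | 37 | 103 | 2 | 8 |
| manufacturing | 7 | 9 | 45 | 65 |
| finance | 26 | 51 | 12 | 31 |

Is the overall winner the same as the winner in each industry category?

Healthcare: the skills-based format 31/59 = 52.5%, Format B 21/53 = 39.6% → the skills-based format
Retail: the skills-based format 37/103 = 35.9%, Format B 2/8 = 25.0% → the skills-based format
Manufacturing: the skills-based format 7/9 = 77.8%, Format B 45/65 = 69.2% → the skills-based format
Finance: the skills-based format 26/51 = 51.0%, Format B 12/31 = 38.7% → the skills-based format
Overall: the skills-based format 101/222 = 45.5%, Format B 80/157 = 51.0% → Format B
The skills-based format wins each industry group but Format B wins overall — the comparison reverses. The skills-based format's applications skew toward retail, which has a lower base rate.

No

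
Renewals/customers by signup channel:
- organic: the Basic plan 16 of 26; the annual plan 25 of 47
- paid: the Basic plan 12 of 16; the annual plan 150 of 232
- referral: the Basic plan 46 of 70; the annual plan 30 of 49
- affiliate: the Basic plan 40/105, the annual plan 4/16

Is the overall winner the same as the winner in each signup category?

Organic: the Basic plan 16/26 = 61.5%, the annual plan 25/47 = 53.2% → the Basic plan
Paid: the Basic plan 12/16 = 75.0%, the annual plan 150/232 = 64.7% → the Basic plan
Referral: the Basic plan 46/70 = 65.7%, the annual plan 30/49 = 61.2% → the Basic plan
Affiliate: the Basic plan 40/105 = 38.1%, the annual plan 4/16 = 25.0% → the Basic plan
Overall: the Basic plan 114/217 = 52.5%, the annual plan 209/344 = 60.8% → the annual plan
The Basic plan wins each signup group but the annual plan wins overall — the comparison reverses. The Basic plan's customers skew toward affiliate, which has a lower base rate.

No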